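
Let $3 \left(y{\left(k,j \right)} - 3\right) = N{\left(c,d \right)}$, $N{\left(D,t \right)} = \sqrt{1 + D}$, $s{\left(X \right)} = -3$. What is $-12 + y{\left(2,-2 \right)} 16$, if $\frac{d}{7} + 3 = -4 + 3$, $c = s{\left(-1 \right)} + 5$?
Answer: $36 + \frac{16 \sqrt{3}}{3} \approx 45.238$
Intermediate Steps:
$c = 2$ ($c = -3 + 5 = 2$)
$d = -28$ ($d = -21 + 7 \left(-4 + 3\right) = -21 + 7 \left(-1\right) = -21 - 7 = -28$)
$y{\left(k,j \right)} = 3 + \frac{\sqrt{3}}{3}$ ($y{\left(k,j \right)} = 3 + \frac{\sqrt{1 + 2}}{3} = 3 + \frac{\sqrt{3}}{3}$)
$-12 + y{\left(2,-2 \right)} 16 = -12 + \left(3 + \frac{\sqrt{3}}{3}\right) 16 = -12 + \left(48 + \frac{16 \sqrt{3}}{3}\right) = 36 + \frac{16 \sqrt{3}}{3}$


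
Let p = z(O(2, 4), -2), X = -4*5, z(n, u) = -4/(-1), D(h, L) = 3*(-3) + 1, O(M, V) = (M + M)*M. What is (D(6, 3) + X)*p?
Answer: -112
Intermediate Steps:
O(M, V) = 2*M**2 (O(M, V) = (2*M)*M = 2*M**2)
D(h, L) = -8 (D(h, L) = -9 + 1 = -8)
z(n, u) = 4 (z(n, u) = -4*(-1) = 4)
X = -20
p = 4
(D(6, 3) + X)*p = (-8 - 20)*4 = -28*4 = -112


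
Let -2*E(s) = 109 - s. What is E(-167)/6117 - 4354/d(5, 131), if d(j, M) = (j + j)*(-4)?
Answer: 4437983/40780 ≈ 108.83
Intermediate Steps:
E(s) = -109/2 + s/2 (E(s) = -(109 - s)/2 = -109/2 + s/2)
d(j, M) = -8*j (d(j, M) = (2*j)*(-4) = -8*j)
E(-167)/6117 - 4354/d(5, 131) = (-109/2 + (1/2)*(-167))/6117 - 4354/((-8*5)) = (-109/2 - 167/2)*(1/6117) - 4354/(-40) = -138*1/6117 - 4354*(-1/40) = -46/2039 + 2177/20 = 4437983/40780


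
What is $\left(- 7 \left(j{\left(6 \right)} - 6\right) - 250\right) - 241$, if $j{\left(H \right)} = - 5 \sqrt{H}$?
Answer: $-449 + 35 \sqrt{6} \approx -363.27$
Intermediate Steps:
$\left(- 7 \left(j{\left(6 \right)} - 6\right) - 250\right) - 241 = \left(- 7 \left(- 5 \sqrt{6} - 6\right) - 250\right) - 241 = \left(- 7 \left(-6 - 5 \sqrt{6}\right) - 250\right) - 241 = \left(\left(42 + 35 \sqrt{6}\right) - 250\right) - 241 = \left(-208 + 35 \sqrt{6}\right) - 241 = -449 + 35 \sqrt{6}$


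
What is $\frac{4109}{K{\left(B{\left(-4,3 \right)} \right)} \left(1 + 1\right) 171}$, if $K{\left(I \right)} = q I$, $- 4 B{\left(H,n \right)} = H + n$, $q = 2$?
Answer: $\frac{4109}{171} \approx 24.029$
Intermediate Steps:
$B{\left(H,n \right)} = - \frac{H}{4} - \frac{n}{4}$ ($B{\left(H,n \right)} = - \frac{H + n}{4} = - \frac{H}{4} - \frac{n}{4}$)
$K{\left(I \right)} = 2 I$
$\frac{4109}{K{\left(B{\left(-4,3 \right)} \right)} \left(1 + 1\right) 171} = \frac{4109}{2 \left(\left(- \frac{1}{4}\right) \left(-4\right) - \frac{3}{4}\right) \left(1 + 1\right) 171} = \frac{4109}{2 \left(1 - \frac{3}{4}\right) 2 \cdot 171} = \frac{4109}{2 \cdot \frac{1}{4} \cdot 2 \cdot 171} = \frac{4109}{\frac{1}{2} \cdot 2 \cdot 171} = \frac{4109}{1 \cdot 171} = \frac{4109}{171}$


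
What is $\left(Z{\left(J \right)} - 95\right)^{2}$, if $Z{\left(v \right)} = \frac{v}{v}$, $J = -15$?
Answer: $8836$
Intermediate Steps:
$Z{\left(v \right)} = 1$
$\left(Z{\left(J \right)} - 95\right)^{2} = \left(1 - 95\right)^{2} = \left(-94\right)^{2} = 8836$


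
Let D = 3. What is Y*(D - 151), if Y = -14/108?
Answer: 518/27 ≈ 19.185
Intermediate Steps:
Y = -7/54 (Y = -14*1/108 = -7/54 ≈ -0.12963)
Y*(D - 151) = -7*(3 - 151)/54 = -7/54*(-148) = 518/27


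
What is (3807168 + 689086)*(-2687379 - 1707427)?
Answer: -19760164056724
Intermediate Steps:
(3807168 + 689086)*(-2687379 - 1707427) = 4496254*(-4394806) = -19760164056724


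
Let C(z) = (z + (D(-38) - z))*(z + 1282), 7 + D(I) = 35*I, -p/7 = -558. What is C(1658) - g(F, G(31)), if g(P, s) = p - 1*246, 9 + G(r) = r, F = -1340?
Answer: -3934440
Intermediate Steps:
p = 3906 (p = -7*(-558) = 3906)
G(r) = -9 + r
g(P, s) = 3660 (g(P, s) = 3906 - 1*246 = 3906 - 246 = 3660)
D(I) = -7 + 35*I
C(z) = -1714034 - 1337*z (C(z) = (z + ((-7 + 35*(-38)) - z))*(z + 1282) = (z + ((-7 - 1330) - z))*(1282 + z) = (z + (-1337 - z))*(1282 + z) = -1337*(1282 + z) = -1714034 - 1337*z)
C(1658) - g(F, G(31)) = (-1714034 - 1337*1658) - 1*3660 = (-1714034 - 2216746) - 3660 = -3930780 - 3660 = -3934440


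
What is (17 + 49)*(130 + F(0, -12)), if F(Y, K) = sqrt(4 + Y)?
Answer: 8712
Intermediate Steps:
(17 + 49)*(130 + F(0, -12)) = (17 + 49)*(130 + sqrt(4 + 0)) = 66*(130 + sqrt(4)) = 66*(130 + 2) = 66*132 = 8712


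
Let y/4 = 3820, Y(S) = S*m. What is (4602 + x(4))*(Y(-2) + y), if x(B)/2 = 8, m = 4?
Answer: 70526096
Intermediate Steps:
x(B) = 16 (x(B) = 2*8 = 16)
Y(S) = 4*S (Y(S) = S*4 = 4*S)
y = 15280 (y = 4*3820 = 15280)
(4602 + x(4))*(Y(-2) + y) = (4602 + 16)*(4*(-2) + 15280) = 4618*(-8 + 15280) = 4618*15272 = 70526096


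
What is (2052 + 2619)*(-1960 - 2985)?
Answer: -23098095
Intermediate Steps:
(2052 + 2619)*(-1960 - 2985) = 4671*(-4945) = -23098095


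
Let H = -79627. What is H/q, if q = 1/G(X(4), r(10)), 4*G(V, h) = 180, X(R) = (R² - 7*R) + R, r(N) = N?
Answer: -3583215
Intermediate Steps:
X(R) = R² - 6*R
G(V, h) = 45 (G(V, h) = (¼)*180 = 45)
q = 1/45 ≈ 0.022222
H/q = -79627/1/45 = -79627*45 = -3583215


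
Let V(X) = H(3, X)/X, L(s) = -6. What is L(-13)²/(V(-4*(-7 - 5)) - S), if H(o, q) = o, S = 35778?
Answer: -576/572447 ≈ -0.0010062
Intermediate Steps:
V(X) = 3/X
L(-13)²/(V(-4*(-7 - 5)) - S) = (-6)²/(3/((-4*(-7 - 5))) - 1*35778) = 36/(3/((-4*(-12))) - 35778) = 36/(3/48 - 35778) = 36/(3*(1/48) - 35778) = 36/(1/16 - 35778) = 36/(-572447/16) = 36*(-16/572447) = -576/572447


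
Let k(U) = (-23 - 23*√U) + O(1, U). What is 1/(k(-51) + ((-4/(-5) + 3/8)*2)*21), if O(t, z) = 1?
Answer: 10940/11090809 + 9200*I*√51/11090809 ≈ 0.0009864 + 0.0059239*I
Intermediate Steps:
k(U) = -22 - 23*√U (k(U) = (-23 - 23*√U) + 1 = -22 - 23*√U)
1/(k(-51) + ((-4/(-5) + 3/8)*2)*21) = 1/((-22 - 23*I*√51) + ((-4/(-5) + 3/8)*2)*21) = 1/((-22 - 23*I*√51) + ((-4*(-⅕) + 3*(⅛))*2)*21) = 1/((-22 - 23*I*√51) + ((⅘ + 3/8)*2)*21) = 1/((-22 - 23*I*√51) + ((47/40)*2)*21) = 1/((-22 - 23*I*√51) + (47/20)*21) = 1/((-22 - 23*I*√51) + 987/20) = 1/(547/20 - 23*I*√51)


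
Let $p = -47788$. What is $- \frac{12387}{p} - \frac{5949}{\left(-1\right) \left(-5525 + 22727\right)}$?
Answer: $\frac{82895331}{137008196} \approx 0.60504$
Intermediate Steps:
$- \frac{12387}{p} - \frac{5949}{\left(-1\right) \left(-5525 + 22727\right)} = - \frac{12387}{-47788} - \frac{5949}{\left(-1\right) \left(-5525 + 22727\right)} = \left(-12387\right) \left(- \frac{1}{47788}\right) - \frac{5949}{\left(-1\right) 17202} = \frac{12387}{47788} - \frac{5949}{-17202} = \frac{12387}{47788} - - \frac{1983}{5734} = \frac{12387}{47788} + \frac{1983}{5734} = \frac{82895331}{137008196}$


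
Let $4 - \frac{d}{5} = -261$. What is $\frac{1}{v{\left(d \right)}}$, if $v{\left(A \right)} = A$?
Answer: $\frac{1}{1325} \approx 0.00075472$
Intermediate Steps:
$d = 1325$ ($d = 20 - -1305 = 20 + 1305 = 1325$)
$\frac{1}{v{\left(d \right)}} = \frac{1}{1325}$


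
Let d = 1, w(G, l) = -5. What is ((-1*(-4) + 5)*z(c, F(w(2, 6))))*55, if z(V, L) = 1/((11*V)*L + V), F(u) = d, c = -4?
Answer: -165/16 ≈ -10.313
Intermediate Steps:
F(u) = 1
z(V, L) = 1/(V + 11*L*V) (z(V, L) = 1/(11*L*V + V) = 1/(V + 11*L*V))
((-1*(-4) + 5)*z(c, F(w(2, 6))))*55 = ((-1*(-4) + 5)*(1/((-4)*(1 + 11*1))))*55 = ((4 + 5)*(-1/(4*(1 + 11))))*55 = (9*(-¼/12))*55 = (9*(-¼*1/12))*55 = (9*(-1/48))*55 = -3/16*55 = -165/16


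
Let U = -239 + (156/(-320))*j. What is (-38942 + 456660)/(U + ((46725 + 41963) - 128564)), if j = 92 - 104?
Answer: -8354360/802183 ≈ -10.415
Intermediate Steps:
j = -12
U = -4663/20 (U = -239 + (156/(-320))*(-12) = -239 + (156*(-1/320))*(-12) = -239 - 39/80*(-12) = -239 + 117/20 = -4663/20 ≈ -233.15)
(-38942 + 456660)/(U + ((46725 + 41963) - 128564)) = (-38942 + 456660)/(-4663/20 + ((46725 + 41963) - 128564)) = 417718/(-4663/20 + (88688 - 128564)) = 417718/(-4663/20 - 39876) = 417718/(-802183/20) = 417718*(-20/802183) = -8354360/802183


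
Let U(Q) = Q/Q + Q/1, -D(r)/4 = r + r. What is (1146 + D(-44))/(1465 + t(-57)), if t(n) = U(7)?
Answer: 1498/1473 ≈ 1.0170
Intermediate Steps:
D(r) = -8*r (D(r) = -4*(r + r) = -8*r)
U(Q) = 1 + Q (U(Q) = 1 + Q*1 = 1 + Q)
t(n) = 8 (t(n) = 1 + 7 = 8)
(1146 + D(-44))/(1465 + t(-57)) = (1146 - 8*(-44))/(1465 + 8) = (1146 + 352)/1473 = 1498*(1/1473) = 1498/1473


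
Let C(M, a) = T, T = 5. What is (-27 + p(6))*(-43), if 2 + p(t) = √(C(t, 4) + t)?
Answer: 1247 - 43*√11 ≈ 1104.4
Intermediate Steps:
C(M, a) = 5
p(t) = -2 + √(5 + t)
(-27 + p(6))*(-43) = (-27 + (-2 + √(5 + 6)))*(-43) = (-27 + (-2 + √11))*(-43) = (-29 + √11)*(-43) = 1247 - 43*√11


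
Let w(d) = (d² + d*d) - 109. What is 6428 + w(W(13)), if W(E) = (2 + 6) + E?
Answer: 7201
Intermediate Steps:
W(E) = 8 + E
w(d) = -109 + 2*d² (w(d) = (d² + d²) - 109 = 2*d² - 109 = -109 + 2*d²)
6428 + w(W(13)) = 6428 + (-109 + 2*(8 + 13)²) = 6428 + (-109 + 2*21²) = 6428 + (-109 + 2*441) = 6428 + (-109 + 882) = 6428 + 773 = 7201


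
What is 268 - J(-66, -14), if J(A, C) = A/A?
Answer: 267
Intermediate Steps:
J(A, C) = 1
268 - J(-66, -14) = 268 - 1*1 = 268 - 1 = 267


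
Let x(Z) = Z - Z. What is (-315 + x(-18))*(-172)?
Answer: 54180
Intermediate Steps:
x(Z) = 0
(-315 + x(-18))*(-172) = (-315 + 0)*(-172) = -315*(-172) = 54180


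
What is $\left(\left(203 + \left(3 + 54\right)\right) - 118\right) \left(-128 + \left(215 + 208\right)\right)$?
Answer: $41890$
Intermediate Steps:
$\left(\left(203 + \left(3 + 54\right)\right) - 118\right) \left(-128 + \left(215 + 208\right)\right) = \left(\left(203 + 57\right) - 118\right) \left(-128 + 423\right) = \left(260 - 118\right) 295 = 142 \cdot 295 = 41890$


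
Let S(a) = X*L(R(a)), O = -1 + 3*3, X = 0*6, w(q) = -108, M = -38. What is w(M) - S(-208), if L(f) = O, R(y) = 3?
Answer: -108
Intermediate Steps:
X = 0
O = 8 (O = -1 + 9 = 8)
L(f) = 8
S(a) = 0 (S(a) = 0*8 = 0)
w(M) - S(-208) = -108 - 1*0 = -108 + 0 = -108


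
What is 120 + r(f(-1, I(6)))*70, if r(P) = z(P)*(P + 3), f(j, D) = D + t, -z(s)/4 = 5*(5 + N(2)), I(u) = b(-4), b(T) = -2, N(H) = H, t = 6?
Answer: -68480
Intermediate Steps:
I(u) = -2
z(s) = -140 (z(s) = -20*(5 + 2) = -20*7 = -4*35 = -140)
f(j, D) = 6 + D (f(j, D) = D + 6 = 6 + D)
r(P) = -420 - 140*P (r(P) = -140*(P + 3) = -140*(3 + P) = -420 - 140*P)
120 + r(f(-1, I(6)))*70 = 120 + (-420 - 140*(6 - 2))*70 = 120 + (-420 - 140*4)*70 = 120 + (-420 - 560)*70 = 120 - 980*70 = 120 - 68600 = -68480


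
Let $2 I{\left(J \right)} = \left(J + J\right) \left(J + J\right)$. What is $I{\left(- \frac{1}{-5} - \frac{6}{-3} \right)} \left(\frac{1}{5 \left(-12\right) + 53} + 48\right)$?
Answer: $\frac{16214}{35} \approx 463.26$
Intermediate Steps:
$I{\left(J \right)} = 2 J^{2}$ ($I{\left(J \right)} = \frac{\left(J + J\right) \left(J + J\right)}{2} = \frac{2 J 2 J}{2} = \frac{4 J^{2}}{2} = 2 J^{2}$)
$I{\left(- \frac{1}{-5} - \frac{6}{-3} \right)} \left(\frac{1}{5 \left(-12\right) + 53} + 48\right) = 2 \left(- \frac{1}{-5} - \frac{6}{-3}\right)^{2} \left(\frac{1}{5 \left(-12\right) + 53} + 48\right) = 2 \left(\left(-1\right) \left(- \frac{1}{5}\right) - -2\right)^{2} \left(\frac{1}{-60 + 53} + 48\right) = 2 \left(\frac{1}{5} + 2\right)^{2} \left(\frac{1}{-7} + 48\right) = 2 \left(\frac{11}{5}\right)^{2} \left(- \frac{1}{7} + 48\right) = 2 \cdot \frac{121}{25} \cdot \frac{335}{7} = \frac{242}{25} \cdot \frac{335}{7} = \frac{16214}{35}$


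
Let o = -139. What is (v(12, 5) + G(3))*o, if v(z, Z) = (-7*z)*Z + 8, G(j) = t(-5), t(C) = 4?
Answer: 56712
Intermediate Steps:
G(j) = 4
v(z, Z) = 8 - 7*Z*z (v(z, Z) = -7*Z*z + 8 = 8 - 7*Z*z)
(v(12, 5) + G(3))*o = ((8 - 7*5*12) + 4)*(-139) = ((8 - 420) + 4)*(-139) = (-412 + 4)*(-139) = -408*(-139) = 56712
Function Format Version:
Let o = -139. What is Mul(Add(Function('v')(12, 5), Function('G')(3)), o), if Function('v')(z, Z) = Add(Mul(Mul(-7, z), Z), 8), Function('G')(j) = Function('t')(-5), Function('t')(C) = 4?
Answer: 56712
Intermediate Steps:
Function('G')(j) = 4
Function('v')(z, Z) = Add(8, Mul(-7, Z, z)) (Function('v')(z, Z) = Add(Mul(-7, Z, z), 8) = Add(8, Mul(-7, Z, z)))
Mul(Add(Function('v')(12, 5), Function('G')(3)), o) = Mul(Add(Add(8, Mul(-7, 5, 12)), 4), -139) = Mul(Add(Add(8, -420), 4), -139) = Mul(Add(-412, 4), -139) = Mul(-408, -139) = 56712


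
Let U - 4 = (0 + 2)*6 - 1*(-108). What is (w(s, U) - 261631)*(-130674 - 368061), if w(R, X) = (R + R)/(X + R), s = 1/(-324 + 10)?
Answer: 1016083088144289/7787 ≈ 1.3048e+11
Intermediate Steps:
s = -1/314 (s = 1/(-314) = -1/314 ≈ -0.0031847)
U = 124 (U = 4 + ((0 + 2)*6 - 1*(-108)) = 4 + (2*6 + 108) = 4 + (12 + 108) = 4 + 120 = 124)
w(R, X) = 2*R/(R + X) (w(R, X) = (2*R)/(R + X) = 2*R/(R + X))
(w(s, U) - 261631)*(-130674 - 368061) = (2*(-1/314)/(-1/314 + 124) - 261631)*(-130674 - 368061) = (2*(-1/314)/(38935/314) - 261631)*(-498735) = (2*(-1/314)*(314/38935) - 261631)*(-498735) = (-2/38935 - 261631)*(-498735) = -10186602987/38935*(-498735) = 1016083088144289/7787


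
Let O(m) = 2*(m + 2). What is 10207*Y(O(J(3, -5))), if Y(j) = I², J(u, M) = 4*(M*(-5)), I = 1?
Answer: 10207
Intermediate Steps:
J(u, M) = -20*M (J(u, M) = 4*(-5*M) = -20*M)
O(m) = 4 + 2*m (O(m) = 2*(2 + m) = 4 + 2*m)
Y(j) = 1 (Y(j) = 1² = 1)
10207*Y(O(J(3, -5))) = 10207*1 = 10207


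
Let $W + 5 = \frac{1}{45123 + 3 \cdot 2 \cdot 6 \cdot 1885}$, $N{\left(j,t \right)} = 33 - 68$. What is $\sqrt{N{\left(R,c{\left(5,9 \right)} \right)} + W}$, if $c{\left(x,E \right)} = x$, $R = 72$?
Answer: $\frac{7 i \sqrt{10420535073}}{112983} \approx 6.3246 i$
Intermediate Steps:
$N{\left(j,t \right)} = -35$
$W = - \frac{564914}{112983}$ ($W = -5 + \frac{1}{45123 + 3 \cdot 2 \cdot 6 \cdot 1885} = -5 + \frac{1}{45123 + 6 \cdot 6 \cdot 1885} = -5 + \frac{1}{45123 + 36 \cdot 1885} = -5 + \frac{1}{45123 + 67860} = -5 + \frac{1}{112983} = - \frac{564914}{112983} \approx -5.0$)
$\sqrt{N{\left(R,c{\left(5,9 \right)} \right)} + W} = \sqrt{-35 - \frac{564914}{112983}} = \sqrt{- \frac{4519319}{112983}} = \frac{7 i \sqrt{10420535073}}{112983}$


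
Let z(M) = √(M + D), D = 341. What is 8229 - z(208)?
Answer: 8229 - 3*√61 ≈ 8205.6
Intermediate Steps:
z(M) = √(341 + M) (z(M) = √(M + 341) = √(341 + M))
8229 - z(208) = 8229 - √(341 + 208) = 8229 - √549 = 8229 - 3*√61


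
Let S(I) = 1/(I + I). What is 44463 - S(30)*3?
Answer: 889259/20 ≈ 44463.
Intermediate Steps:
S(I) = 1/(2*I)
44463 - S(30)*3 = 44463 - (1/2)/30*3 = 44463 - (1/2)*(1/30)*3 = 44463 - 3/60 = 44463 - 1*1/20 = 44463 - 1/20 = 889259/20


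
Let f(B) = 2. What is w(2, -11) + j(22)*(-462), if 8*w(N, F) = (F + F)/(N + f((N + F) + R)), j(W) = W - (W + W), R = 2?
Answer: 162613/16 ≈ 10163.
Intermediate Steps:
j(W) = -W (j(W) = W - 2*W = -W)
w(N, F) = F/(4*(2 + N)) (w(N, F) = ((F + F)/(N + 2))/8 = ((2*F)/(2 + N))/8 = (2*F/(2 + N))/8 = F/(4*(2 + N)))
w(2, -11) + j(22)*(-462) = (¼)*(-11)/(2 + 2) - 1*22*(-462) = (¼)*(-11)/4 - 22*(-462) = (¼)*(-11)*(¼) + 10164 = -11/16 + 10164 = 162613/16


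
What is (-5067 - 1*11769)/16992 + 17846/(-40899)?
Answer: -27550411/19304328 ≈ -1.4272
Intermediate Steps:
(-5067 - 1*11769)/16992 + 17846/(-40899) = (-5067 - 11769)*(1/16992) + 17846*(-1/40899) = -16836*1/16992 - 17846/40899 = -1403/1416 - 17846/40899 = -27550411/19304328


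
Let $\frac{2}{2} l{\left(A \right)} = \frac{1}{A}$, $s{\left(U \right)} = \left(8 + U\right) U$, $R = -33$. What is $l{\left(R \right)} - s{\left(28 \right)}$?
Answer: $- \frac{33265}{33} \approx -1008.0$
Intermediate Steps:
$s{\left(U \right)} = U \left(8 + U\right)$
$l{\left(A \right)} = \frac{1}{A}$
$l{\left(R \right)} - s{\left(28 \right)} = \frac{1}{-33} - 28 \left(8 + 28\right) = - \frac{1}{33} - 28 \cdot 36 = - \frac{1}{33} - 1008 = - \frac{33265}{33}$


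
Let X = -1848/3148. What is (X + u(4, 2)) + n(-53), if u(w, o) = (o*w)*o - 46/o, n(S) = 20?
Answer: 9769/787 ≈ 12.413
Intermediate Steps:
u(w, o) = -46/o + w*o² (u(w, o) = w*o² - 46/o = -46/o + w*o²)
X = -462/787 (X = -1848*1/3148 = -462/787 ≈ -0.58704)
(X + u(4, 2)) + n(-53) = (-462/787 + (-46 + 4*2³)/2) + 20 = (-462/787 + (-46 + 4*8)/2) + 20 = (-462/787 + (-46 + 32)/2) + 20 = (-462/787 + (½)*(-14)) + 20 = (-462/787 - 7) + 20 = -5971/787 + 20 = 9769/787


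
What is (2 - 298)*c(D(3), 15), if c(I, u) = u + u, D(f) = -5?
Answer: -8880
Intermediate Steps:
c(I, u) = 2*u
(2 - 298)*c(D(3), 15) = (2 - 298)*(2*15) = -296*30 = -8880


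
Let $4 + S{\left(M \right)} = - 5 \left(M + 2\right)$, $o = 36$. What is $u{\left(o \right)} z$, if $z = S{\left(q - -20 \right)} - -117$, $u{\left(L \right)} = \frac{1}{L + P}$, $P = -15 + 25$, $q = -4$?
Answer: $\frac{1}{2} \approx 0.5$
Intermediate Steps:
$P = 10$
$u{\left(L \right)} = \frac{1}{10 + L}$ ($u{\left(L \right)} = \frac{1}{L + 10} = \frac{1}{10 + L}$)
$S{\left(M \right)} = -14 - 5 M$ ($S{\left(M \right)} = -4 - 5 \left(M + 2\right) = -4 - 5 \left(2 + M\right) = -4 - \left(10 + 5 M\right) = -14 - 5 M$)
$z = 23$ ($z = \left(-14 - 5 \left(-4 - -20\right)\right) - -117 = \left(-14 - 5 \left(-4 + 20\right)\right) + 117 = \left(-14 - 80\right) + 117 = -94 + 117 = 23$)
$u{\left(o \right)} z = \frac{1}{10 + 36} \cdot 23 = \frac{1}{46} \cdot 23 = \frac{1}{2}$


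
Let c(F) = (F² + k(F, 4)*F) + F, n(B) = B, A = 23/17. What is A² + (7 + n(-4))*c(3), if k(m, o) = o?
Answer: 21337/289 ≈ 73.830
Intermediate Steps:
A = 23/17 (A = 23*(1/17) = 23/17 ≈ 1.3529)
c(F) = F² + 5*F (c(F) = (F² + 4*F) + F = F² + 5*F)
A² + (7 + n(-4))*c(3) = (23/17)² + (7 - 4)*(3*(5 + 3)) = 529/289 + 3*(3*8) = 529/289 + 3*24 = 529/289 + 72 = 21337/289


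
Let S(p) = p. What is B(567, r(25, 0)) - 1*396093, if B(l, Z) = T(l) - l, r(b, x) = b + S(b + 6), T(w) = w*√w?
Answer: -396660 + 5103*√7 ≈ -3.8316e+5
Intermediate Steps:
T(w) = w^(3/2)
r(b, x) = 6 + 2*b (r(b, x) = b + (b + 6) = b + (6 + b) = 6 + 2*b)
B(l, Z) = l^(3/2) - l
B(567, r(25, 0)) - 1*396093 = (567^(3/2) - 1*567) - 1*396093 = (5103*√7 - 567) - 396093 = (-567 + 5103*√7) - 396093 = -396660 + 5103*√7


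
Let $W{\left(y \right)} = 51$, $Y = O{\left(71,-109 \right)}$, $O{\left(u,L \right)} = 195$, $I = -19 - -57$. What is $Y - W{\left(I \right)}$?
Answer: $144$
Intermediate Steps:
$I = 38$ ($I = -19 + 57 = 38$)
$Y = 195$
$Y - W{\left(I \right)} = 195 - 51 = 144$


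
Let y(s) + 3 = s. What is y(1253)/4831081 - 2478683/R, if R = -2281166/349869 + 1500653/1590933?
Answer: 38978628246868848506551/87698254690066831 ≈ 4.4446e+5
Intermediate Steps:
y(s) = -3 + s
R = -344905589269/61846459753 (R = -2281166*1/349869 + 1500653*(1/1590933) = -2281166/349869 + 1500653/1590933 = -344905589269/61846459753 ≈ -5.5768)
y(1253)/4831081 - 2478683/R = (-3 + 1253)/4831081 - 2478683/(-344905589269/61846459753) = 1250*(1/4831081) - 2478683*(-61846459753/344905589269) = 1250/4831081 + 8068303599997121/18152925751 = 38978628246868848506551/87698254690066831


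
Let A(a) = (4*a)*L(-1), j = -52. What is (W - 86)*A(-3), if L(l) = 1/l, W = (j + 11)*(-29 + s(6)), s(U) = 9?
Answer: 8808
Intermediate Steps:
W = 820 (W = (-52 + 11)*(-29 + 9) = -41*(-20) = 820)
A(a) = -4*a (A(a) = (4*a)/(-1) = (4*a)*(-1) = -4*a)
(W - 86)*A(-3) = (820 - 86)*(-4*(-3)) = 734*12 = 8808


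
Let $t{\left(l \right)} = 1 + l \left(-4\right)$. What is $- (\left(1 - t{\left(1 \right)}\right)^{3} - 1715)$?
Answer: $1651$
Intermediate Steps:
$t{\left(l \right)} = 1 - 4 l$
$- (\left(1 - t{\left(1 \right)}\right)^{3} - 1715) = - (\left(1 - \left(1 - 4\right)\right)^{3} - 1715) = - (\left(1 - -3\right)^{3} - 1715) = - (\left(1 + 3\right)^{3} - 1715) = - (4^{3} - 1715) = - (64 - 1715) = \left(-1\right) \left(-1651\right) = 1651$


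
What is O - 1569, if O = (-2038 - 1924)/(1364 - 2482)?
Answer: -875090/559 ≈ -1565.5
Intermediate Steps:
O = 1981/559 (O = -3962/(-1118) = -3962*(-1/1118) = 1981/559 ≈ 3.5438)
O - 1569 = 1981/559 - 1569 = -875090/559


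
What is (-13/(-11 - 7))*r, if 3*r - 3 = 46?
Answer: 637/54 ≈ 11.796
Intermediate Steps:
r = 49/3 (r = 1 + (⅓)*46 = 1 + 46/3 = 49/3 ≈ 16.333)
(-13/(-11 - 7))*r = (-13/(-11 - 7))*(49/3) = (-13/(-18))*(49/3) = -1/18*(-13)*(49/3) = (13/18)*(49/3) = 637/54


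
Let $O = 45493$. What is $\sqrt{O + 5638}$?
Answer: $\sqrt{51131} \approx 226.12$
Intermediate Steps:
$\sqrt{O + 5638} = \sqrt{45493 + 5638} = \sqrt{51131}$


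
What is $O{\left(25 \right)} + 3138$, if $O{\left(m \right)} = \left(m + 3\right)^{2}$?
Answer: $3922$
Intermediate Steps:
$O{\left(m \right)} = \left(3 + m\right)^{2}$
$O{\left(25 \right)} + 3138 = \left(3 + 25\right)^{2} + 3138 = 28^{2} + 3138 = 784 + 3138 = 3922$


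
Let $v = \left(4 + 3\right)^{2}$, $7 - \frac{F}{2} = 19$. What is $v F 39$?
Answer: $-45864$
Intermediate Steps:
$F = -24$ ($F = 14 - 38 = -24$)
$v = 49$ ($v = 7^{2} = 49$)
$v F 39 = 49 \left(-24\right) 39 = \left(-1176\right) 39 = -45864$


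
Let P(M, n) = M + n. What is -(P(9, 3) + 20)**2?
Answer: -1024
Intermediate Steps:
-(P(9, 3) + 20)**2 = -((9 + 3) + 20)**2 = -(12 + 20)**2 = -1*32**2 = -1*1024 = -1024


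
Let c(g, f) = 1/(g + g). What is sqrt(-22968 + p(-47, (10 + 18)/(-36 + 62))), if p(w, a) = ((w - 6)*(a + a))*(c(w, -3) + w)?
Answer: 15*I*sqrt(29204578)/611 ≈ 132.67*I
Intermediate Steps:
c(g, f) = 1/(2*g)
p(w, a) = 2*a*(-6 + w)*(w + 1/(2*w)) (p(w, a) = ((w - 6)*(a + a))*(1/(2*w) + w) = ((-6 + w)*(2*a))*(w + 1/(2*w)) = (2*a*(-6 + w))*(w + 1/(2*w)) = 2*a*(-6 + w)*(w + 1/(2*w)))
sqrt(-22968 + p(-47, (10 + 18)/(-36 + 62))) = sqrt(-22968 + ((10 + 18)/(-36 + 62))*(-6 - 47*(1 - 12*(-47) + 2*(-47)**2))/(-47)) = sqrt(-22968 + (28/26)*(-1/47)*(-6 - 47*(1 + 564 + 2*2209))) = sqrt(-22968 + (28*(1/26))*(-1/47)*(-6 - 47*(1 + 564 + 4418))) = sqrt(-22968 + (14/13)*(-1/47)*(-6 - 47*4983)) = sqrt(-22968 + (14/13)*(-1/47)*(-6 - 234201)) = sqrt(-22968 + (14/13)*(-1/47)*(-234207)) = sqrt(-22968 + 3278898/611) = sqrt(-10754550/611) = 15*I*sqrt(29204578)/611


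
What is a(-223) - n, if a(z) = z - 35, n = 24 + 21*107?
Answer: -2529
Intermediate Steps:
n = 2271 (n = 24 + 2247 = 2271)
a(z) = -35 + z
a(-223) - n = (-35 - 223) - 1*2271 = -258 - 2271 = -2529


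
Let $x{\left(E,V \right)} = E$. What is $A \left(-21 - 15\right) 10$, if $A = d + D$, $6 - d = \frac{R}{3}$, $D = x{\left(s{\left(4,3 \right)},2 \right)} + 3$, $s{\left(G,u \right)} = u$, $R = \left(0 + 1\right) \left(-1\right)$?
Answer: $-4440$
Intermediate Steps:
$R = -1$ ($R = 1 \left(-1\right) = -1$)
$D = 6$ ($D = 3 + 3 = 6$)
$d = \frac{19}{3}$ ($d = 6 - - \frac{1}{3} = 6 + \frac{1}{3} = \frac{19}{3} \approx 6.3333$)
$A = \frac{37}{3}$ ($A = \frac{19}{3} + 6 = \frac{37}{3} \approx 12.333$)
$A \left(-21 - 15\right) 10 = \frac{37 \left(-21 - 15\right) 10}{3} = \frac{37 \left(\left(-36\right) 10\right)}{3} = \frac{37}{3} \left(-360\right) = -4440$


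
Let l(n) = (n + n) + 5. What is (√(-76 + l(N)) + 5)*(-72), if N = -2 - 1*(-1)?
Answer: -360 - 72*I*√73 ≈ -360.0 - 615.17*I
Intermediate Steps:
N = -1 (N = -2 + 1 = -1)
l(n) = 5 + 2*n (l(n) = 2*n + 5 = 5 + 2*n)
(√(-76 + l(N)) + 5)*(-72) = (√(-76 + (5 + 2*(-1))) + 5)*(-72) = (√(-76 + (5 - 2)) + 5)*(-72) = (√(-76 + 3) + 5)*(-72) = (√(-73) + 5)*(-72) = (I*√73 + 5)*(-72) = (5 + I*√73)*(-72) = -360 - 72*I*√73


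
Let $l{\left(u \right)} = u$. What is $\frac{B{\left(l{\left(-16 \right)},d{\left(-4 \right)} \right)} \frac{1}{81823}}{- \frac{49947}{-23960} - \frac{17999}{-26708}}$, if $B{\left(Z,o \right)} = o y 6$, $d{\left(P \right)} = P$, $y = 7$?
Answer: $- \frac{3839542080}{5158474097881} \approx -0.00074432$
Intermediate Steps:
$B{\left(Z,o \right)} = 42 o$ ($B{\left(Z,o \right)} = o 7 \cdot 6 = 7 o 6 = 42 o$)
$\frac{B{\left(l{\left(-16 \right)},d{\left(-4 \right)} \right)} \frac{1}{81823}}{- \frac{49947}{-23960} - \frac{17999}{-26708}} = \frac{42 \left(-4\right) \frac{1}{81823}}{- \frac{49947}{-23960} - \frac{17999}{-26708}} = \frac{\left(-168\right) \frac{1}{81823}}{\left(-49947\right) \left(- \frac{1}{23960}\right) - - \frac{17999}{26708}} = - \frac{24}{11689 \left(\frac{49947}{23960} + \frac{17999}{26708}\right)} = - \frac{24}{11689 \cdot \frac{441310129}{159980920}} = \left(- \frac{24}{11689}\right) \frac{159980920}{441310129} = - \frac{3839542080}{5158474097881}$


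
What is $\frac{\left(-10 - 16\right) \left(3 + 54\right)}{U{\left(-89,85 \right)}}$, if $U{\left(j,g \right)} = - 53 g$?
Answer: $\frac{1482}{4505} \approx 0.32897$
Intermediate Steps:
$\frac{\left(-10 - 16\right) \left(3 + 54\right)}{U{\left(-89,85 \right)}} = \frac{\left(-10 - 16\right) \left(3 + 54\right)}{\left(-53\right) 85} = \frac{\left(-26\right) 57}{-4505} = \left(-1482\right) \left(- \frac{1}{4505}\right) = \frac{1482}{4505}$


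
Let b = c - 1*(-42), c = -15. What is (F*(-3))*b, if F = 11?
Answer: -891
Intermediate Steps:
b = 27 (b = -15 - 1*(-42) = -15 + 42 = 27)
(F*(-3))*b = (11*(-3))*27 = -33*27 = -891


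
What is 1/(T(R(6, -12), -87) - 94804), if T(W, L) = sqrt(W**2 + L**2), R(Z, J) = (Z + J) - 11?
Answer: -47402/4493895279 - sqrt(7858)/8987790558 ≈ -1.0558e-5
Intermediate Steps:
R(Z, J) = -11 + J + Z (R(Z, J) = (J + Z) - 11 = -11 + J + Z)
T(W, L) = sqrt(L**2 + W**2)
1/(T(R(6, -12), -87) - 94804) = 1/(sqrt((-87)**2 + (-11 - 12 + 6)**2) - 94804) = 1/(sqrt(7569 + (-17)**2) - 94804) = 1/(sqrt(7569 + 289) - 94804) = 1/(sqrt(7858) - 94804) = 1/(-94804 + sqrt(7858))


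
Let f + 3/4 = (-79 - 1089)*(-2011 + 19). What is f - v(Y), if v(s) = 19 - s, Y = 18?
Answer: 9306617/4 ≈ 2.3267e+6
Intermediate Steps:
f = 9306621/4 (f = -¾ + (-79 - 1089)*(-2011 + 19) = -¾ - 1168*(-1992) = -¾ + 2326656 = 9306621/4 ≈ 2.3267e+6)
f - v(Y) = 9306621/4 - (19 - 1*18) = 9306621/4 - (19 - 18) = 9306621/4 - 1*1 = 9306621/4 - 1 = 9306617/4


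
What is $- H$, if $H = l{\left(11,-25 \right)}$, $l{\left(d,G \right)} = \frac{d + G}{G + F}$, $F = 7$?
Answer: $- \frac{7}{9} \approx -0.77778$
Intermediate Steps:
$l{\left(d,G \right)} = \frac{G + d}{7 + G}$ ($l{\left(d,G \right)} = \frac{d + G}{G + 7} = \frac{G + d}{7 + G}$)
$H = \frac{7}{9}$ ($H = \frac{-25 + 11}{7 - 25} = \frac{1}{-18} \left(-14\right) = \left(- \frac{1}{18}\right) \left(-14\right) = \frac{7}{9} \approx 0.77778$)
$- H = \left(-1\right) \frac{7}{9} = - \frac{7}{9}$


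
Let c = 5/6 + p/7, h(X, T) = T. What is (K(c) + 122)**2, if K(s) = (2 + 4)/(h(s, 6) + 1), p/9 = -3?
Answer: 739600/49 ≈ 15094.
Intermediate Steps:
p = -27 (p = 9*(-3) = -27)
c = -127/42 (c = 5/6 - 27/7 = -127/42 ≈ -3.0238)
K(s) = 6/7 (K(s) = (2 + 4)/(6 + 1) = 6/7)
(K(c) + 122)**2 = (6/7 + 122)**2 = (860/7)**2 = 739600/49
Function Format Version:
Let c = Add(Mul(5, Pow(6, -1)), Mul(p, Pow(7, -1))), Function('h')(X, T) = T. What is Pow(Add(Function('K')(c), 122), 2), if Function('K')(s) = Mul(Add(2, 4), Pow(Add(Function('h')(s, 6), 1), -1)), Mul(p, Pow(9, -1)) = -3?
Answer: Rational(739600, 49) ≈ 15094.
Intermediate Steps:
p = -27 (p = Mul(9, -3) = -27)
c = Rational(-127, 42) (c = Add(Mul(5, Pow(6, -1)), Mul(-27, Pow(7, -1))) = Add(Mul(5, Rational(1, 6)), Mul(-27, Rational(1, 7))) = Add(Rational(5, 6), Rational(-27, 7)) = Rational(-127, 42) ≈ -3.0238)
Function('K')(s) = Rational(6, 7) (Function('K')(s) = Mul(Add(2, 4), Pow(Add(6, 1), -1)) = Mul(6, Pow(7, -1)) = Mul(6, Rational(1, 7)) = Rational(6, 7))
Pow(Add(Function('K')(c), 122), 2) = Pow(Add(Rational(6, 7), 122), 2) = Pow(Rational(860, 7), 2) = Rational(739600, 49)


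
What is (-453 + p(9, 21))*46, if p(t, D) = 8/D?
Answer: -437230/21 ≈ -20820.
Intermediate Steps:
(-453 + p(9, 21))*46 = (-453 + 8/21)*46 = -9505/21*46 = -437230/21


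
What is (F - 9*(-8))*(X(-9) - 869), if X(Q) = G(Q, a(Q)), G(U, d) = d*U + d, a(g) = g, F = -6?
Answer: -52602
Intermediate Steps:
G(U, d) = d + U*d (G(U, d) = U*d + d = d + U*d)
X(Q) = Q*(1 + Q)
(F - 9*(-8))*(X(-9) - 869) = (-6 - 9*(-8))*(-9*(1 - 9) - 869) = (-6 + 72)*(-9*(-8) - 869) = 66*(72 - 869) = 66*(-797) = -52602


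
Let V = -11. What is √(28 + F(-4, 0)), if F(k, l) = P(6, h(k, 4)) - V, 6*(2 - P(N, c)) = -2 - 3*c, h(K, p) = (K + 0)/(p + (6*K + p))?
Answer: √5970/12 ≈ 6.4388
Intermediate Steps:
h(K, p) = K/(2*p + 6*K) (h(K, p) = K/(p + (p + 6*K)) = K/(2*p + 6*K))
P(N, c) = 7/3 + c/2 (P(N, c) = 2 - (-2 - 3*c)/6 = 2 + (⅓ + c/2) = 7/3 + c/2)
F(k, l) = 40/3 + k/(4*(4 + 3*k)) (F(k, l) = (7/3 + (k/(2*(4 + 3*k)))/2) - 1*(-11) = (7/3 + k/(4*(4 + 3*k))) + 11 = 40/3 + k/(4*(4 + 3*k)))
√(28 + F(-4, 0)) = √(28 + (640 + 483*(-4))/(12*(4 + 3*(-4)))) = √(28 + (640 - 1932)/(12*(4 - 12))) = √(28 + (1/12)*(-1292)/(-8)) = √(28 + (1/12)*(-⅛)*(-1292)) = √(28 + 323/24) = √(995/24) = √5970/12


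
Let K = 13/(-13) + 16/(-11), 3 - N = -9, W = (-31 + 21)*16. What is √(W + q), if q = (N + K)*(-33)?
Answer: 5*I*√19 ≈ 21.794*I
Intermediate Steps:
W = -160 (W = -10*16 = -160)
N = 12 (N = 3 - 1*(-9) = 3 + 9 = 12)
K = -27/11 (K = 13*(-1/13) + 16*(-1/11) = -1 - 16/11 = -27/11 ≈ -2.4545)
q = -315 (q = (12 - 27/11)*(-33) = (105/11)*(-33) = -315)
√(W + q) = √(-160 - 315) = √(-475) = 5*I*√19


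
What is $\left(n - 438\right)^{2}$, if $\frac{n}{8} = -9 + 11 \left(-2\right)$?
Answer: $470596$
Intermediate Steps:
$n = -248$ ($n = 8 \left(-9 + 11 \left(-2\right)\right) = 8 \left(-9 - 22\right) = 8 \left(-31\right) = -248$)
$\left(n - 438\right)^{2} = \left(-248 - 438\right)^{2} = \left(-686\right)^{2} = 470596$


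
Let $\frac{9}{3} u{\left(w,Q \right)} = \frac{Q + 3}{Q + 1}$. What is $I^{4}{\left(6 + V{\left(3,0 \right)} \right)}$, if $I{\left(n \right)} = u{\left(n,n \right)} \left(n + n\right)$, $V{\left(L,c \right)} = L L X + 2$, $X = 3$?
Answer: $\frac{195562950625}{531441} \approx 3.6799 \cdot 10^{5}$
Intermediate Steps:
$u{\left(w,Q \right)} = \frac{3 + Q}{3 \left(1 + Q\right)}$ ($u{\left(w,Q \right)} = \frac{\left(Q + 3\right) \frac{1}{Q + 1}}{3} = \frac{\left(3 + Q\right) \frac{1}{1 + Q}}{3} = \frac{\frac{1}{1 + Q} \left(3 + Q\right)}{3} = \frac{3 + Q}{3 \left(1 + Q\right)}$)
$V{\left(L,c \right)} = 2 + 3 L^{2}$ ($V{\left(L,c \right)} = L L 3 + 2 = L 3 L + 2 = 3 L^{2} + 2 = 2 + 3 L^{2}$)
$I{\left(n \right)} = \frac{2 n \left(3 + n\right)}{3 \left(1 + n\right)}$ ($I{\left(n \right)} = \frac{3 + n}{3 \left(1 + n\right)} \left(n + n\right) = \frac{3 + n}{3 \left(1 + n\right)} 2 n = \frac{2 n \left(3 + n\right)}{3 \left(1 + n\right)}$)
$I^{4}{\left(6 + V{\left(3,0 \right)} \right)} = \left(\frac{2 \left(6 + \left(2 + 3 \cdot 3^{2}\right)\right) \left(3 + \left(6 + \left(2 + 3 \cdot 3^{2}\right)\right)\right)}{3 \left(1 + \left(6 + \left(2 + 3 \cdot 3^{2}\right)\right)\right)}\right)^{4} = \left(\frac{2 \left(6 + \left(2 + 3 \cdot 9\right)\right) \left(3 + \left(6 + \left(2 + 3 \cdot 9\right)\right)\right)}{3 \left(1 + \left(6 + \left(2 + 3 \cdot 9\right)\right)\right)}\right)^{4} = \left(\frac{2 \left(6 + \left(2 + 27\right)\right) \left(3 + \left(6 + \left(2 + 27\right)\right)\right)}{3 \left(1 + \left(6 + \left(2 + 27\right)\right)\right)}\right)^{4} = \left(\frac{2 \left(6 + 29\right) \left(3 + \left(6 + 29\right)\right)}{3 \left(1 + \left(6 + 29\right)\right)}\right)^{4} = \left(\frac{2}{3} \cdot 35 \frac{1}{1 + 35} \left(3 + 35\right)\right)^{4} = \left(\frac{2}{3} \cdot 35 \cdot \frac{1}{36} \cdot 38\right)^{4} = \left(\frac{665}{27}\right)^{4} = \frac{195562950625}{531441}$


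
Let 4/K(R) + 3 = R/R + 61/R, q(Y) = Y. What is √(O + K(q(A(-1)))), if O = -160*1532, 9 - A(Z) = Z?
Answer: 2*I*√103011270/41 ≈ 495.09*I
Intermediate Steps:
A(Z) = 9 - Z
K(R) = 4/(-2 + 61/R) (K(R) = 4/(-3 + (R/R + 61/R)) = 4/(-3 + (1 + 61/R)) = 4/(-2 + 61/R))
O = -245120
√(O + K(q(A(-1)))) = √(-245120 - 4*(9 - 1*(-1))/(-61 + 2*(9 - 1*(-1)))) = √(-245120 - 4*(9 + 1)/(-61 + 2*(9 + 1))) = √(-245120 - 4*10/(-61 + 2*10)) = √(-245120 - 4*10/(-61 + 20)) = √(-245120 - 4*10/(-41)) = √(-245120 - 4*10*(-1/41)) = √(-245120 + 40/41) = √(-10049880/41) = 2*I*√103011270/41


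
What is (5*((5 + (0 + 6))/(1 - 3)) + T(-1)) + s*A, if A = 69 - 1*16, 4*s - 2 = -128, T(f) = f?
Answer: -1698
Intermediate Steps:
s = -63/2 (s = ½ + (¼)*(-128) = ½ - 32 = -63/2 ≈ -31.500)
A = 53 (A = 69 - 16 = 53)
(5*((5 + (0 + 6))/(1 - 3)) + T(-1)) + s*A = (5*((5 + (0 + 6))/(1 - 3)) - 1) - 63/2*53 = (5*((5 + 6)/(-2)) - 1) - 3339/2 = (5*(11*(-½)) - 1) - 3339/2 = (5*(-11/2) - 1) - 3339/2 = (-55/2 - 1) - 3339/2 = -57/2 - 3339/2 = -1698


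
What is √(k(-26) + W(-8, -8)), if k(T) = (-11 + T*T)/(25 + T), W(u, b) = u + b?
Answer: I*√681 ≈ 26.096*I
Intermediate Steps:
W(u, b) = b + u
k(T) = (-11 + T²)/(25 + T)
√(k(-26) + W(-8, -8)) = √((-11 + (-26)²)/(25 - 26) + (-8 - 8)) = √((-11 + 676)/(-1) - 16) = √(-1*665 - 16) = √(-665 - 16) = √(-681) = I*√681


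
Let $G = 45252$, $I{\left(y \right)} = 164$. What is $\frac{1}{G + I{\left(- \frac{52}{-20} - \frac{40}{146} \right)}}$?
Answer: $\frac{1}{45416} \approx 2.2019 \cdot 10^{-5}$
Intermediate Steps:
$\frac{1}{G + I{\left(- \frac{52}{-20} - \frac{40}{146} \right)}} = \frac{1}{45252 + 164} = \frac{1}{45416}$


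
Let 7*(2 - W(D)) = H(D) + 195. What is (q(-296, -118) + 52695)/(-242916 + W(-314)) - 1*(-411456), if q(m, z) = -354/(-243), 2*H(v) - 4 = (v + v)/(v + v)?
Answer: 113354616213994/275496471 ≈ 4.1146e+5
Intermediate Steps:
H(v) = 5/2 (H(v) = 2 + ((v + v)/(v + v))/2 = 2 + ((2*v)/((2*v)))/2 = 2 + ((2*v)*(1/(2*v)))/2 = 2 + (½)*1 = 2 + ½ = 5/2)
W(D) = -367/14 (W(D) = 2 - (5/2 + 195)/7 = 2 - ⅐*395/2 = 2 - 395/14 = -367/14)
q(m, z) = 118/81 (q(m, z) = -354*(-1/243) = 118/81)
(q(-296, -118) + 52695)/(-242916 + W(-314)) - 1*(-411456) = (118/81 + 52695)/(-242916 - 367/14) - 1*(-411456) = 4268413/(81*(-3401191/14)) + 411456 = (4268413/81)*(-14/3401191) + 411456 = -59757782/275496471 + 411456 = 113354616213994/275496471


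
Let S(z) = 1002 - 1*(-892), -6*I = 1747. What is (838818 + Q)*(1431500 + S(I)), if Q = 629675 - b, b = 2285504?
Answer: -1171098665334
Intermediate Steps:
I = -1747/6 (I = -⅙*1747 = -1747/6 ≈ -291.17)
S(z) = 1894 (S(z) = 1002 + 892 = 1894)
Q = -1655829 (Q = 629675 - 1*2285504 = 629675 - 2285504 = -1655829)
(838818 + Q)*(1431500 + S(I)) = (838818 - 1655829)*(1431500 + 1894) = -817011*1433394 = -1171098665334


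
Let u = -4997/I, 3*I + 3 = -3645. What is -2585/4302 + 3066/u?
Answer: 843475793/1131426 ≈ 745.50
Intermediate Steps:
I = -1216 (I = -1 + (⅓)*(-3645) = -1 - 1215 = -1216)
u = 263/64 (u = -4997/(-1216) = -4997*(-1/1216) = 263/64 ≈ 4.1094)
-2585/4302 + 3066/u = -2585/4302 + 3066/(263/64) = -2585*1/4302 + 3066*(64/263) = -2585/4302 + 196224/263 = 843475793/1131426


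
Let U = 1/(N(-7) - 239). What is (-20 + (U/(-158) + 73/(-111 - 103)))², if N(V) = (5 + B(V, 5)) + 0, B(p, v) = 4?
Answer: 6255845491773409/15119499024400 ≈ 413.76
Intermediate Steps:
N(V) = 9 (N(V) = (5 + 4) + 0 = 9 + 0 = 9)
U = -1/230 (U = 1/(9 - 239) = 1/(-230) = -1/230 ≈ -0.0043478)
(-20 + (U/(-158) + 73/(-111 - 103)))² = (-20 + (-1/230/(-158) + 73/(-111 - 103)))² = (-20 + (-1/230*(-1/158) + 73/(-214)))² = (-20 + (1/36340 + 73*(-1/214)))² = (-20 + (1/36340 - 73/214))² = (-20 - 1326303/3888380)² = (-79093903/3888380)² = 6255845491773409/15119499024400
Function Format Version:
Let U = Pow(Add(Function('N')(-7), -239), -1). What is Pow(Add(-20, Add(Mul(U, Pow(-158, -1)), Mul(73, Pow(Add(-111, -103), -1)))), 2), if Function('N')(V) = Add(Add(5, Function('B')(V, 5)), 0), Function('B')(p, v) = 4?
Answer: Rational(6255845491773409, 15119499024400) ≈ 413.76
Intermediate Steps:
Function('N')(V) = 9 (Function('N')(V) = Add(Add(5, 4), 0) = Add(9, 0) = 9)
U = Rational(-1, 230) (U = Pow(Add(9, -239), -1) = Pow(-230, -1) = Rational(-1, 230) ≈ -0.0043478)
Pow(Add(-20, Add(Mul(U, Pow(-158, -1)), Mul(73, Pow(Add(-111, -103), -1)))), 2) = Pow(Add(-20, Add(Mul(Rational(-1, 230), Pow(-158, -1)), Mul(73, Pow(Add(-111, -103), -1)))), 2) = Pow(Add(-20, Add(Mul(Rational(-1, 230), Rational(-1, 158)), Mul(73, Pow(-214, -1)))), 2) = Pow(Add(-20, Add(Rational(1, 36340), Mul(73, Rational(-1, 214)))), 2) = Pow(Add(-20, Add(Rational(1, 36340), Rational(-73, 214))), 2) = Pow(Add(-20, Rational(-1326303, 3888380)), 2) = Pow(Rational(-79093903, 3888380), 2) = Rational(6255845491773409, 15119499024400)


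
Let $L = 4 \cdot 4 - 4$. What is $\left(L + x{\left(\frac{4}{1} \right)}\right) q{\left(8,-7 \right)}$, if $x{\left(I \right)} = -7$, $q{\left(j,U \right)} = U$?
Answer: $-35$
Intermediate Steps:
$L = 12$ ($L = 16 - 4 = 12$)
$\left(L + x{\left(\frac{4}{1} \right)}\right) q{\left(8,-7 \right)} = \left(12 - 7\right) \left(-7\right) = 5 \left(-7\right) = -35$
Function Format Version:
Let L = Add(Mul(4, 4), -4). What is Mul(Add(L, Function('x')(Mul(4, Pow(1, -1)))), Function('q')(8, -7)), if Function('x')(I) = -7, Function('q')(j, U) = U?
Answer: -35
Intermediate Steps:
L = 12 (L = Add(16, -4) = 12)
Mul(Add(L, Function('x')(Mul(4, Pow(1, -1)))), Function('q')(8, -7)) = Mul(Add(12, -7), -7) = Mul(5, -7) = -35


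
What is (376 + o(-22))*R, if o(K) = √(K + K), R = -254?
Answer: -95504 - 508*I*√11 ≈ -95504.0 - 1684.8*I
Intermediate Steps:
o(K) = √2*√K (o(K) = √(2*K) = √2*√K)
(376 + o(-22))*R = (376 + √2*√(-22))*(-254) = (376 + √2*(I*√22))*(-254) = (376 + 2*I*√11)*(-254) = -95504 - 508*I*√11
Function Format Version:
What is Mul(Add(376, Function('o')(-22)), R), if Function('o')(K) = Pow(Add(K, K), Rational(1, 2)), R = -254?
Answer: Add(-95504, Mul(-508, I, Pow(11, Rational(1, 2)))) ≈ Add(-95504., Mul(-1684.8, I))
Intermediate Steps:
Function('o')(K) = Mul(Pow(2, Rational(1, 2)), Pow(K, Rational(1, 2))) (Function('o')(K) = Pow(Mul(2, K), Rational(1, 2)) = Mul(Pow(2, Rational(1, 2)), Pow(K, Rational(1, 2))))
Mul(Add(376, Function('o')(-22)), R) = Mul(Add(376, Mul(Pow(2, Rational(1, 2)), Pow(-22, Rational(1, 2)))), -254) = Mul(Add(376, Mul(Pow(2, Rational(1, 2)), Mul(I, Pow(22, Rational(1, 2))))), -254) = Mul(Add(376, Mul(2, I, Pow(11, Rational(1, 2)))), -254) = Add(-95504, Mul(-508, I, Pow(11, Rational(1, 2))))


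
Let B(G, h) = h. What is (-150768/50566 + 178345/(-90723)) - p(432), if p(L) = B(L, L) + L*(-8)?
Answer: 6924950658349/2293749609 ≈ 3019.1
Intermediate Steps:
p(L) = -7*L (p(L) = L + L*(-8) = L - 8*L = -7*L)
(-150768/50566 + 178345/(-90723)) - p(432) = (-150768/50566 + 178345/(-90723)) - (-7)*432 = (-150768*1/50566 + 178345*(-1/90723)) - 1*(-3024) = (-75384/25283 - 178345/90723) + 3024 = -11348159267/2293749609 + 3024 = 6924950658349/2293749609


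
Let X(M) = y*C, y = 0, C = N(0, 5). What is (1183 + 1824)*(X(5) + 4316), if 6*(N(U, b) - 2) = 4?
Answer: 12978212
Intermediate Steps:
N(U, b) = 8/3 (N(U, b) = 2 + (1/6)*4 = 2 + 2/3 = 8/3)
C = 8/3 ≈ 2.6667
X(M) = 0 (X(M) = 0*(8/3) = 0)
(1183 + 1824)*(X(5) + 4316) = (1183 + 1824)*(0 + 4316) = 3007*4316 = 12978212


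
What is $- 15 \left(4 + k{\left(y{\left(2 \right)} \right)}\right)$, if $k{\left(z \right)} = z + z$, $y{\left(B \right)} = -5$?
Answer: $90$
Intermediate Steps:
$k{\left(z \right)} = 2 z$
$- 15 \left(4 + k{\left(y{\left(2 \right)} \right)}\right) = - 15 \left(4 + 2 \left(-5\right)\right) = - 15 \left(4 - 10\right) = \left(-15\right) \left(-6\right) = 90$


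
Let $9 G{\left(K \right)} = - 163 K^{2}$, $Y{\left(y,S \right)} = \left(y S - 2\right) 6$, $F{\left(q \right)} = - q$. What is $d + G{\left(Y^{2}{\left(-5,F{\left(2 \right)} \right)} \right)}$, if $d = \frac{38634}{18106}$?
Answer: $- \frac{870367278219}{9053} \approx -9.6141 \cdot 10^{7}$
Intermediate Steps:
$Y{\left(y,S \right)} = -12 + 6 S y$ ($Y{\left(y,S \right)} = \left(S y - 2\right) 6 = \left(-2 + S y\right) 6 = -12 + 6 S y$)
$d = \frac{19317}{9053}$ ($d = 38634 \cdot \frac{1}{18106} = \frac{19317}{9053} \approx 2.1338$)
$G{\left(K \right)} = - \frac{163 K^{2}}{9}$ ($G{\left(K \right)} = \frac{\left(-163\right) K^{2}}{9} = - \frac{163 K^{2}}{9}$)
$d + G{\left(Y^{2}{\left(-5,F{\left(2 \right)} \right)} \right)} = \frac{19317}{9053} - \frac{163 \left(\left(-12 + 6 \left(\left(-1\right) 2\right) \left(-5\right)\right)^{2}\right)^{2}}{9} = \frac{19317}{9053} - \frac{163 \left(\left(-12 + 6 \left(-2\right) \left(-5\right)\right)^{2}\right)^{2}}{9} = \frac{19317}{9053} - \frac{163 \left(\left(-12 + 60\right)^{2}\right)^{2}}{9} = \frac{19317}{9053} - \frac{163 \left(48^{2}\right)^{2}}{9} = \frac{19317}{9053} - \frac{163 \cdot 2304^{2}}{9} = \frac{19317}{9053} - 96141312 = - \frac{870367278219}{9053}$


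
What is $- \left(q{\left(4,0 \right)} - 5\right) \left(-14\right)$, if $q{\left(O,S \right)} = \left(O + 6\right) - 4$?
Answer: $14$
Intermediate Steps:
$q{\left(O,S \right)} = 2 + O$ ($q{\left(O,S \right)} = \left(6 + O\right) - 4 = 2 + O$)
$- \left(q{\left(4,0 \right)} - 5\right) \left(-14\right) = - \left(\left(2 + 4\right) - 5\right) \left(-14\right) = - \left(6 - 5\right) \left(-14\right) = - 1 \left(-14\right) = \left(-1\right) \left(-14\right) = 14$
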